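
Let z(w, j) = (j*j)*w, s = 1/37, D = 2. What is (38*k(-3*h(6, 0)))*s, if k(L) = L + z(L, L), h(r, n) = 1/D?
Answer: -741/148 ≈ -5.0068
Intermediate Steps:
s = 1/37 ≈ 0.027027
h(r, n) = 1/2
z(w, j) = w*j**2 (z(w, j) = j**2*w = w*j**2)
k(L) = L + L**3 (k(L) = L + L*L**2 = L + L**3)
(38*k(-3*h(6, 0)))*s = (38*(-3*1/2 + (-3*1/2)**3))*(1/37) = (38*(-3/2 + (-3/2)**3))*(1/37) = (38*(-3/2 - 27/8))*(1/37) = (38*(-39/8))*(1/37) = -741/4*1/37 = -741/148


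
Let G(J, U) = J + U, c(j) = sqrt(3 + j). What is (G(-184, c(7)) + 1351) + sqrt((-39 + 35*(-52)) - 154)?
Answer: 1167 + sqrt(10) + I*sqrt(2013) ≈ 1170.2 + 44.866*I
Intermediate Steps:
(G(-184, c(7)) + 1351) + sqrt((-39 + 35*(-52)) - 154) = ((-184 + sqrt(3 + 7)) + 1351) + sqrt((-39 + 35*(-52)) - 154) = ((-184 + sqrt(10)) + 1351) + sqrt((-39 - 1820) - 154) = (1167 + sqrt(10)) + sqrt(-1859 - 154) = (1167 + sqrt(10)) + sqrt(-2013) = (1167 + sqrt(10)) + I*sqrt(2013) = 1167 + sqrt(10) + I*sqrt(2013)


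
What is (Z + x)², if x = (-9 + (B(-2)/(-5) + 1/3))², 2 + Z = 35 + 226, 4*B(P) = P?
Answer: 89490124201/810000 ≈ 1.1048e+5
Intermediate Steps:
B(P) = P/4
Z = 259 (Z = -2 + (35 + 226) = -2 + 261 = 259)
x = 66049/900 (x = (-9 + (((¼)*(-2))/(-5) + 1/3))² = (-9 + (-½*(-⅕) + 1*(⅓)))² = (-9 + (⅒ + ⅓))² = (-9 + 13/30)² = (-257/30)² = 66049/900 ≈ 73.388)
(Z + x)² = (259 + 66049/900)² = (299149/900)² = 89490124201/810000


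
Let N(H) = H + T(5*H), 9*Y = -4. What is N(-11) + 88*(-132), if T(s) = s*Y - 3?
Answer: -104450/9 ≈ -11606.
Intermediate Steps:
Y = -4/9 (Y = (1/9)*(-4) = -4/9 ≈ -0.44444)
T(s) = -3 - 4*s/9 (T(s) = s*(-4/9) - 3 = -4*s/9 - 3 = -3 - 4*s/9)
N(H) = -3 - 11*H/9 (N(H) = H + (-3 - 20*H/9) = -3 - 11*H/9)
N(-11) + 88*(-132) = (-3 - 11/9*(-11)) + 88*(-132) = (-3 + 121/9) - 11616 = 94/9 - 11616 = -104450/9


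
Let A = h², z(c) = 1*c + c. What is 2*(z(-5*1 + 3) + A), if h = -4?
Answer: 24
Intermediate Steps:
z(c) = 2*c (z(c) = c + c = 2*c)
A = 16 (A = (-4)² = 16)
2*(z(-5*1 + 3) + A) = 2*(2*(-5*1 + 3) + 16) = 2*(2*(-5 + 3) + 16) = 2*(2*(-2) + 16) = 2*(-4 + 16) = 2*12 = 24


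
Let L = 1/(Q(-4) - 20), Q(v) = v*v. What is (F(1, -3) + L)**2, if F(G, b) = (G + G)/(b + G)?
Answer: 25/16 ≈ 1.5625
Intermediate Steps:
Q(v) = v**2
F(G, b) = 2*G/(G + b) (F(G, b) = (2*G)/(G + b) = 2*G/(G + b))
L = -1/4 (L = 1/((-4)**2 - 20) = 1/(16 - 20) = 1/(-4) = -1/4 ≈ -0.25000)
(F(1, -3) + L)**2 = (2*1/(1 - 3) - 1/4)**2 = (2*1/(-2) - 1/4)**2 = (2*1*(-1/2) - 1/4)**2 = (-1 - 1/4)**2 = (-5/4)**2 = 25/16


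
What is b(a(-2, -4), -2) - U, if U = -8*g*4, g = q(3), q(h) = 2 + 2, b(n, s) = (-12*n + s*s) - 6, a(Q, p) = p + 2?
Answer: 150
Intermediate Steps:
a(Q, p) = 2 + p
b(n, s) = -6 + s**2 - 12*n (b(n, s) = (-12*n + s**2) - 6 = (s**2 - 12*n) - 6 = -6 + s**2 - 12*n)
q(h) = 4
g = 4
U = -128 (U = -32*4 = -8*16 = -128)
b(a(-2, -4), -2) - U = (-6 + (-2)**2 - 12*(2 - 4)) - 1*(-128) = (-6 + 4 - 12*(-2)) + 128 = (-6 + 4 + 24) + 128 = 22 + 128 = 150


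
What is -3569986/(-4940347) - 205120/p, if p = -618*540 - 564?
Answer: 551688294166/412869739137 ≈ 1.3362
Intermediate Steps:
p = -334284 (p = -333720 - 564 = -334284)
-3569986/(-4940347) - 205120/p = -3569986/(-4940347) - 205120/(-334284) = -3569986*(-1/4940347) - 205120*(-1/334284) = 3569986/4940347 + 51280/83571 = 551688294166/412869739137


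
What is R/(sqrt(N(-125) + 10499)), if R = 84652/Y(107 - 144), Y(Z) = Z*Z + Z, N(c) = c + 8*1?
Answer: 21163*sqrt(10382)/3457206 ≈ 0.62372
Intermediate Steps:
N(c) = 8 + c (N(c) = c + 8 = 8 + c)
Y(Z) = Z + Z**2 (Y(Z) = Z**2 + Z = Z + Z**2)
R = 21163/333 (R = 84652/(((107 - 144)*(1 + (107 - 144)))) = 84652/((-37*(1 - 37))) = 84652/((-37*(-36))) = 84652/1332 = 84652*(1/1332) = 21163/333 ≈ 63.553)
R/(sqrt(N(-125) + 10499)) = 21163/(333*(sqrt((8 - 125) + 10499))) = 21163/(333*(sqrt(-117 + 10499))) = 21163/(333*(sqrt(10382))) = 21163*(sqrt(10382)/10382)/333 = 21163*sqrt(10382)/3457206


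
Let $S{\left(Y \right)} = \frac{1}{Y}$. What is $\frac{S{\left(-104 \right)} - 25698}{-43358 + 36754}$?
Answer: $\frac{2672593}{686816} \approx 3.8913$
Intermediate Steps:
$\frac{S{\left(-104 \right)} - 25698}{-43358 + 36754} = \frac{\frac{1}{-104} - 25698}{-43358 + 36754} = \frac{- \frac{1}{104} - 25698}{-6604} = \left(- \frac{2672593}{104}\right) \left(- \frac{1}{6604}\right) = \frac{2672593}{686816}$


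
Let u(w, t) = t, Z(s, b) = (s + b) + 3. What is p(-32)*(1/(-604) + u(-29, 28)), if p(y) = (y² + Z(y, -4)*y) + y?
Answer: 8658432/151 ≈ 57341.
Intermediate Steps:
Z(s, b) = 3 + b + s (Z(s, b) = (b + s) + 3 = 3 + b + s)
p(y) = y + y² + y*(-1 + y) (p(y) = (y² + (3 - 4 + y)*y) + y = (y² + (-1 + y)*y) + y = (y² + y*(-1 + y)) + y = y + y² + y*(-1 + y))
p(-32)*(1/(-604) + u(-29, 28)) = (2*(-32)²)*(1/(-604) + 28) = (2*1024)*(-1/604 + 28) = 2048*(16911/604) = 8658432/151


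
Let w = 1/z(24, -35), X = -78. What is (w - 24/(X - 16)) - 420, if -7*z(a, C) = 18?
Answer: -355433/846 ≈ -420.13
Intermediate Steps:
z(a, C) = -18/7 (z(a, C) = -⅐*18 = -18/7)
w = -7/18 (w = 1/(-18/7) = -7/18 ≈ -0.38889)
(w - 24/(X - 16)) - 420 = (-7/18 - 24/(-78 - 16)) - 420 = (-7/18 - 24/(-94)) - 420 = (-7/18 - 1/94*(-24)) - 420 = (-7/18 + 12/47) - 420 = -113/846 - 420 = -355433/846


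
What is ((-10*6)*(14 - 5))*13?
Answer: -7020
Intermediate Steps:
((-10*6)*(14 - 5))*13 = -60*9*13 = -540*13 = -7020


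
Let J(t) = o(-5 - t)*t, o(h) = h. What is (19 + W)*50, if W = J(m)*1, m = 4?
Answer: -850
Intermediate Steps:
J(t) = t*(-5 - t) (J(t) = (-5 - t)*t = t*(-5 - t))
W = -36 (W = -1*4*(5 + 4)*1 = -1*4*9*1 = -36*1 = -36)
(19 + W)*50 = (19 - 36)*50 = -17*50 = -850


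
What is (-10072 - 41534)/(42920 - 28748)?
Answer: -8601/2362 ≈ -3.6414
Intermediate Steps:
(-10072 - 41534)/(42920 - 28748) = -51606/14172 = -51606*1/14172 = -8601/2362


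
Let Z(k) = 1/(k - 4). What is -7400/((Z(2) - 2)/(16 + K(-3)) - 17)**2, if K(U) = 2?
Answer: -9590400/380689 ≈ -25.192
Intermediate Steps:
Z(k) = 1/(-4 + k)
-7400/((Z(2) - 2)/(16 + K(-3)) - 17)**2 = -7400/((1/(-4 + 2) - 2)/(16 + 2) - 17)**2 = -7400/((1/(-2) - 2)/18 - 17)**2 = -7400/((-1/2 - 2)*(1/18) - 17)**2 = -7400/(-5/2*1/18 - 17)**2 = -7400/(-5/36 - 17)**2 = -7400/((-617/36)**2) = -7400/380689/1296 = -7400*1296/380689 = -9590400/380689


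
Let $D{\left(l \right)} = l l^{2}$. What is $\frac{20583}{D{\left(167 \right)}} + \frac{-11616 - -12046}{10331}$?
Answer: $\frac{2215352063}{48116250253} \approx 0.046042$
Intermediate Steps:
$D{\left(l \right)} = l^{3}$
$\frac{20583}{D{\left(167 \right)}} + \frac{-11616 - -12046}{10331} = \frac{20583}{167^{3}} + \frac{-11616 - -12046}{10331} = \frac{20583}{4657463} + \left(-11616 + 12046\right) \frac{1}{10331} = 20583 \cdot \frac{1}{4657463} + 430 \cdot \frac{1}{10331} = \frac{20583}{4657463} + \frac{430}{10331} = \frac{2215352063}{48116250253}$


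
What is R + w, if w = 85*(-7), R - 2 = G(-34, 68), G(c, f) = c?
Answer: -627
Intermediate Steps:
R = -32 (R = 2 - 34 = -32)
w = -595
R + w = -32 - 595 = -627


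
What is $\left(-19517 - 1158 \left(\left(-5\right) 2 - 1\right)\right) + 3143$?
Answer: $-3636$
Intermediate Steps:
$\left(-19517 - 1158 \left(\left(-5\right) 2 - 1\right)\right) + 3143 = \left(-19517 - 1158 \left(-10 - 1\right)\right) + 3143 = \left(-19517 - -12738\right) + 3143 = \left(-19517 + 12738\right) + 3143 = -6779 + 3143 = -3636$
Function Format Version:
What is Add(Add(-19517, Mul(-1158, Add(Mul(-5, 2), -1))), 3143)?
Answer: -3636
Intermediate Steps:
Add(Add(-19517, Mul(-1158, Add(Mul(-5, 2), -1))), 3143) = Add(Add(-19517, Mul(-1158, Add(-10, -1))), 3143) = Add(Add(-19517, Mul(-1158, -11)), 3143) = Add(Add(-19517, 12738), 3143) = Add(-6779, 3143) = -3636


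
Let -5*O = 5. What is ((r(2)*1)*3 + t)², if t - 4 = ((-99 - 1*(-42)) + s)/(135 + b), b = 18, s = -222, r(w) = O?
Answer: 196/289 ≈ 0.67820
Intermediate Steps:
O = -1 (O = -⅕*5 = -1)
r(w) = -1
t = 37/17 (t = 4 + ((-99 - 1*(-42)) - 222)/(135 + 18) = 4 + ((-99 + 42) - 222)/153 = 4 + (-57 - 222)*(1/153) = 4 - 279*1/153 = 4 - 31/17 = 37/17 ≈ 2.1765)
((r(2)*1)*3 + t)² = (-1*1*3 + 37/17)² = (-1*3 + 37/17)² = (-3 + 37/17)² = (-14/17)² = 196/289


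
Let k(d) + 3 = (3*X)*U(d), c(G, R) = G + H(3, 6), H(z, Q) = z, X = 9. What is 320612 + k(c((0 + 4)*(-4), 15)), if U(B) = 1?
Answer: 320636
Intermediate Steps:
c(G, R) = 3 + G (c(G, R) = G + 3 = 3 + G)
k(d) = 24 (k(d) = -3 + (3*9)*1 = -3 + 27*1 = -3 + 27 = 24)
320612 + k(c((0 + 4)*(-4), 15)) = 320612 + 24 = 320636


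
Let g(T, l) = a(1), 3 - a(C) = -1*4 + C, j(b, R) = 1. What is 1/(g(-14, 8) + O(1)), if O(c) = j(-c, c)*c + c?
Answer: ⅛ ≈ 0.12500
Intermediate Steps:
O(c) = 2*c (O(c) = 1*c + c = c + c = 2*c)
a(C) = 7 - C (a(C) = 3 - (-1*4 + C) = 3 - (-4 + C) = 3 + (4 - C) = 7 - C)
g(T, l) = 6 (g(T, l) = 7 - 1*1 = 7 - 1 = 6)
1/(g(-14, 8) + O(1)) = 1/(6 + 2*1) = 1/(6 + 2) = 1/8 = ⅛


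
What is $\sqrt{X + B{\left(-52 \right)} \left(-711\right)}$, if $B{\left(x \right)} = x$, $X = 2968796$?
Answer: $2 \sqrt{751442} \approx 1733.7$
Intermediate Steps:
$\sqrt{X + B{\left(-52 \right)} \left(-711\right)} = \sqrt{2968796 - -36972} = \sqrt{2968796 + 36972} = \sqrt{3005768} = 2 \sqrt{751442}$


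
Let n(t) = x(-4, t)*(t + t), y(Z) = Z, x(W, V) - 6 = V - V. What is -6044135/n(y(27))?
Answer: -6044135/324 ≈ -18655.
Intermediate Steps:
x(W, V) = 6 (x(W, V) = 6 + (V - V) = 6 + 0 = 6)
n(t) = 12*t (n(t) = 6*(t + t) = 6*(2*t) = 12*t)
-6044135/n(y(27)) = -6044135/(12*27) = -6044135/324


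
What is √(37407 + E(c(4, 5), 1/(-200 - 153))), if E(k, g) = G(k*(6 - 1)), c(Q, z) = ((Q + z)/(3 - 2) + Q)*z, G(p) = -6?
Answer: √37401 ≈ 193.39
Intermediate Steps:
c(Q, z) = z*(z + 2*Q) (c(Q, z) = ((Q + z)/1 + Q)*z = ((Q + z)*1 + Q)*z = ((Q + z) + Q)*z = (z + 2*Q)*z = z*(z + 2*Q))
E(k, g) = -6
√(37407 + E(c(4, 5), 1/(-200 - 153))) = √(37407 - 6) = √37401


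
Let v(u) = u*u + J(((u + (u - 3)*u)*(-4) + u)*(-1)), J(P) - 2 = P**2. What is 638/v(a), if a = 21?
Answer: 319/1240534 ≈ 0.00025715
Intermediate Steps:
J(P) = 2 + P**2
v(u) = 2 + u**2 + (3*u + 4*u*(-3 + u))**2 (v(u) = u*u + (2 + (((u + (u - 3)*u)*(-4) + u)*(-1))**2) = u**2 + (2 + (((u + (-3 + u)*u)*(-4) + u)*(-1))**2) = u**2 + (2 + (((u + u*(-3 + u))*(-4) + u)*(-1))**2) = u**2 + (2 + (((-4*u - 4*u*(-3 + u)) + u)*(-1))**2) = u**2 + (2 + ((-3*u - 4*u*(-3 + u))*(-1))**2) = u**2 + (2 + (3*u + 4*u*(-3 + u))**2) = 2 + u**2 + (3*u + 4*u*(-3 + u))**2)
638/v(a) = 638/(2 + 21**2 + 21**2*(-9 + 4*21)**2) = 638/(2 + 441 + 441*(-9 + 84)**2) = 638/(2 + 441 + 441*75**2) = 638/(2 + 441 + 441*5625) = 638/(2 + 441 + 2480625) = 638/2481068 = 638*(1/2481068) = 319/1240534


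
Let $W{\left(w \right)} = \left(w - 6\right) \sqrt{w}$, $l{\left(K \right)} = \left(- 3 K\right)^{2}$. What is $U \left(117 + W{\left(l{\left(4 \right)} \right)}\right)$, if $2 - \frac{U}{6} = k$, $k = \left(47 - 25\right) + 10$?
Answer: $-319140$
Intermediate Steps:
$k = 32$ ($k = 22 + 10 = 32$)
$l{\left(K \right)} = 9 K^{2}$
$U = -180$ ($U = 12 - 192 = -180$)
$W{\left(w \right)} = \sqrt{w} \left(-6 + w\right)$ ($W{\left(w \right)} = \left(w - 6\right) \sqrt{w} = \left(-6 + w\right) \sqrt{w} = \sqrt{w} \left(-6 + w\right)$)
$U \left(117 + W{\left(l{\left(4 \right)} \right)}\right) = - 180 \left(117 + \sqrt{9 \cdot 4^{2}} \left(-6 + 9 \cdot 4^{2}\right)\right) = - 180 \left(117 + \sqrt{9 \cdot 16} \left(-6 + 9 \cdot 16\right)\right) = - 180 \left(117 + \sqrt{144} \left(-6 + 144\right)\right) = - 180 \left(117 + 12 \cdot 138\right) = - 180 \left(117 + 1656\right) = \left(-180\right) 1773 = -319140$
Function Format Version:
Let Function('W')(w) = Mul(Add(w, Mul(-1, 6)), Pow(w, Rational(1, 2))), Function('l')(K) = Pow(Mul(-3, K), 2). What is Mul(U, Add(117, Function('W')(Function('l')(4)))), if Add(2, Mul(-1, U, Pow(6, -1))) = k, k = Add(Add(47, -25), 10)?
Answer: -319140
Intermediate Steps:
k = 32 (k = Add(22, 10) = 32)
Function('l')(K) = Mul(9, Pow(K, 2))
U = -180 (U = Add(12, Mul(-6, 32)) = Add(12, -192) = -180)
Function('W')(w) = Mul(Pow(w, Rational(1, 2)), Add(-6, w)) (Function('W')(w) = Mul(Add(w, -6), Pow(w, Rational(1, 2))) = Mul(Add(-6, w), Pow(w, Rational(1, 2))) = Mul(Pow(w, Rational(1, 2)), Add(-6, w)))
Mul(U, Add(117, Function('W')(Function('l')(4)))) = Mul(-180, Add(117, Mul(Pow(Mul(9, Pow(4, 2)), Rational(1, 2)), Add(-6, Mul(9, Pow(4, 2)))))) = Mul(-180, Add(117, Mul(Pow(Mul(9, 16), Rational(1, 2)), Add(-6, Mul(9, 16))))) = Mul(-180, Add(117, Mul(Pow(144, Rational(1, 2)), Add(-6, 144)))) = Mul(-180, Add(117, Mul(12, 138))) = Mul(-180, Add(117, 1656)) = Mul(-180, 1773) = -319140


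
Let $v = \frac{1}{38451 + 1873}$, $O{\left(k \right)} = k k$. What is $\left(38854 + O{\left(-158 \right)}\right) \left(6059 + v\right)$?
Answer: $\frac{458594490609}{1186} \approx 3.8667 \cdot 10^{8}$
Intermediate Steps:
$O{\left(k \right)} = k^{2}$
$v = \frac{1}{40324} \approx 2.4799 \cdot 10^{-5}$
$\left(38854 + O{\left(-158 \right)}\right) \left(6059 + v\right) = \left(38854 + \left(-158\right)^{2}\right) \left(6059 + \frac{1}{40324}\right) = \left(38854 + 24964\right) \frac{244323117}{40324} = 63818 \cdot \frac{244323117}{40324} = \frac{458594490609}{1186}$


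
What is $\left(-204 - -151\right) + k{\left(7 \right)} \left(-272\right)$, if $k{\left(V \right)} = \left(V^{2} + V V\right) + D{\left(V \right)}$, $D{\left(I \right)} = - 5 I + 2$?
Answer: $-17733$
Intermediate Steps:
$D{\left(I \right)} = 2 - 5 I$
$k{\left(V \right)} = 2 - 5 V + 2 V^{2}$ ($k{\left(V \right)} = \left(V^{2} + V V\right) - \left(-2 + 5 V\right) = \left(V^{2} + V^{2}\right) - \left(-2 + 5 V\right) = 2 V^{2} - \left(-2 + 5 V\right) = 2 - 5 V + 2 V^{2}$)
$\left(-204 - -151\right) + k{\left(7 \right)} \left(-272\right) = \left(-204 - -151\right) + \left(2 - 35 + 2 \cdot 7^{2}\right) \left(-272\right) = \left(-204 + 151\right) + \left(2 - 35 + 2 \cdot 49\right) \left(-272\right) = -53 + \left(2 - 35 + 98\right) \left(-272\right) = -53 + 65 \left(-272\right) = -53 - 17680 = -17733$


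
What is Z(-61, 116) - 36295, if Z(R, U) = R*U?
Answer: -43371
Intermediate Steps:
Z(-61, 116) - 36295 = -61*116 - 36295 = -7076 - 36295 = -43371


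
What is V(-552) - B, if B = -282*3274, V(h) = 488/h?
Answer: 63705431/69 ≈ 9.2327e+5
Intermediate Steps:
B = -923268
V(-552) - B = 488/(-552) - 1*(-923268) = 488*(-1/552) + 923268 = -61/69 + 923268 = 63705431/69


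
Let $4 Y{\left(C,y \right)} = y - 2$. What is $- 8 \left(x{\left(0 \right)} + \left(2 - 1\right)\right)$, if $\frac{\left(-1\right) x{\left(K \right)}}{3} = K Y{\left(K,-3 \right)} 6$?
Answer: $-8$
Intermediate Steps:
$Y{\left(C,y \right)} = - \frac{1}{2} + \frac{y}{4}$ ($Y{\left(C,y \right)} = \frac{y - 2}{4} = \frac{-2 + y}{4} = - \frac{1}{2} + \frac{y}{4}$)
$x{\left(K \right)} = \frac{45 K}{2}$ ($x{\left(K \right)} = - 3 K \left(- \frac{1}{2} + \frac{1}{4} \left(-3\right)\right) 6 = - 3 K \left(- \frac{1}{2} - \frac{3}{4}\right) 6 = - 3 K \left(- \frac{5}{4}\right) 6 = - 3 - \frac{5 K}{4} \cdot 6 = - 3 \left(- \frac{15 K}{2}\right) = \frac{45 K}{2}$)
$- 8 \left(x{\left(0 \right)} + \left(2 - 1\right)\right) = - 8 \left(\frac{45}{2} \cdot 0 + \left(2 - 1\right)\right) = - 8 \left(0 + 1\right) = \left(-8\right) 1 = -8$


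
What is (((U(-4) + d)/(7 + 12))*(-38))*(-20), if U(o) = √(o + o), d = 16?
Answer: 640 + 80*I*√2 ≈ 640.0 + 113.14*I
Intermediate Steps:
U(o) = √2*√o (U(o) = √(2*o) = √2*√o)
(((U(-4) + d)/(7 + 12))*(-38))*(-20) = (((√2*√(-4) + 16)/(7 + 12))*(-38))*(-20) = (((√2*(2*I) + 16)/19)*(-38))*(-20) = (((2*I*√2 + 16)*(1/19))*(-38))*(-20) = (((16 + 2*I*√2)*(1/19))*(-38))*(-20) = ((16/19 + 2*I*√2/19)*(-38))*(-20) = (-32 - 4*I*√2)*(-20) = 640 + 80*I*√2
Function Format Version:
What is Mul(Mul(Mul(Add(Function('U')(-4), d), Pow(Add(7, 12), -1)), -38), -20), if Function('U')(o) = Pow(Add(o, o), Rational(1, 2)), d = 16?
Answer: Add(640, Mul(80, I, Pow(2, Rational(1, 2)))) ≈ Add(640.00, Mul(113.14, I))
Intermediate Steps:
Function('U')(o) = Mul(Pow(2, Rational(1, 2)), Pow(o, Rational(1, 2))) (Function('U')(o) = Pow(Mul(2, o), Rational(1, 2)) = Mul(Pow(2, Rational(1, 2)), Pow(o, Rational(1, 2))))
Mul(Mul(Mul(Add(Function('U')(-4), d), Pow(Add(7, 12), -1)), -38), -20) = Mul(Mul(Mul(Add(Mul(Pow(2, Rational(1, 2)), Pow(-4, Rational(1, 2))), 16), Pow(Add(7, 12), -1)), -38), -20) = Mul(Mul(Mul(Add(Mul(Pow(2, Rational(1, 2)), Mul(2, I)), 16), Pow(19, -1)), -38), -20) = Mul(Mul(Mul(Add(Mul(2, I, Pow(2, Rational(1, 2))), 16), Rational(1, 19)), -38), -20) = Mul(Mul(Mul(Add(16, Mul(2, I, Pow(2, Rational(1, 2)))), Rational(1, 19)), -38), -20) = Mul(Mul(Add(Rational(16, 19), Mul(Rational(2, 19), I, Pow(2, Rational(1, 2)))), -38), -20) = Mul(Add(-32, Mul(-4, I, Pow(2, Rational(1, 2)))), -20) = Add(640, Mul(80, I, Pow(2, Rational(1, 2))))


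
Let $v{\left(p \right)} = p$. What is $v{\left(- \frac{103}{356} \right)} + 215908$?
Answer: $\frac{76863145}{356} \approx 2.1591 \cdot 10^{5}$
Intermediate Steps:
$v{\left(- \frac{103}{356} \right)} + 215908 = - \frac{103}{356} + 215908 = \frac{76863145}{356}$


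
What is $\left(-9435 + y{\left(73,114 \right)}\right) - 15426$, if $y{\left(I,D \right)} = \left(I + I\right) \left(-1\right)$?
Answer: $-25007$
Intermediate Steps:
$y{\left(I,D \right)} = - 2 I$ ($y{\left(I,D \right)} = 2 I \left(-1\right) = - 2 I$)
$\left(-9435 + y{\left(73,114 \right)}\right) - 15426 = \left(-9435 - 146\right) - 15426 = -9581 - 15426 = -25007$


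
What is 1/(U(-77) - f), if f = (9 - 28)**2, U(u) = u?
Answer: -1/438 ≈ -0.0022831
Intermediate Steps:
f = 361 (f = (-19)**2 = 361)
1/(U(-77) - f) = 1/(-77 - 1*361) = 1/(-77 - 361) = 1/(-438) = -1/438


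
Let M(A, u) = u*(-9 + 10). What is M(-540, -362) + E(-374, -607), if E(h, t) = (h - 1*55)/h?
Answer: -12269/34 ≈ -360.85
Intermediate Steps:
E(h, t) = (-55 + h)/h (E(h, t) = (h - 55)/h = (-55 + h)/h)
M(A, u) = u (M(A, u) = u*1 = u)
M(-540, -362) + E(-374, -607) = -362 + (-55 - 374)/(-374) = -362 - 1/374*(-429) = -362 + 39/34 = -12269/34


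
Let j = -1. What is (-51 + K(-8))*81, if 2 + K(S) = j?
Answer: -4374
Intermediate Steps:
K(S) = -3 (K(S) = -2 - 1 = -3)
(-51 + K(-8))*81 = (-51 - 3)*81 = -54*81 = -4374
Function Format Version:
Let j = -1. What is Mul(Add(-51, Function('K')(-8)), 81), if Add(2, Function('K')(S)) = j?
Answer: -4374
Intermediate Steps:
Function('K')(S) = -3 (Function('K')(S) = Add(-2, -1) = -3)
Mul(Add(-51, Function('K')(-8)), 81) = Mul(Add(-51, -3), 81) = Mul(-54, 81) = -4374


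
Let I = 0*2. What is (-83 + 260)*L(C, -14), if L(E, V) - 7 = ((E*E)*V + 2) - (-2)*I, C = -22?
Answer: -1197759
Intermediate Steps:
I = 0
L(E, V) = 9 + V*E² (L(E, V) = 7 + (((E*E)*V + 2) - (-2)*0) = 7 + ((E²*V + 2) - 1*0) = 7 + ((V*E² + 2) + 0) = 7 + ((2 + V*E²) + 0) = 7 + (2 + V*E²) = 9 + V*E²)
(-83 + 260)*L(C, -14) = (-83 + 260)*(9 - 14*(-22)²) = 177*(9 - 14*484) = 177*(9 - 6776) = 177*(-6767) = -1197759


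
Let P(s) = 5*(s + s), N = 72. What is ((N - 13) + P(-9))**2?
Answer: 961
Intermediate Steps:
P(s) = 10*s (P(s) = 5*(2*s) = 10*s)
((N - 13) + P(-9))**2 = ((72 - 13) + 10*(-9))**2 = (59 - 90)**2 = (-31)**2 = 961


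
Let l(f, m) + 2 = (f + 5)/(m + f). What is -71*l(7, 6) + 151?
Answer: 2957/13 ≈ 227.46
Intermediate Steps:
l(f, m) = -2 + (5 + f)/(f + m) (l(f, m) = -2 + (f + 5)/(m + f) = -2 + (5 + f)/(f + m))
-71*l(7, 6) + 151 = -71*(5 - 1*7 - 2*6)/(7 + 6) + 151 = -71*(5 - 7 - 12)/13 + 151 = -71*(-14)/13 + 151 = -71*(-14/13) + 151 = 994/13 + 151 = 2957/13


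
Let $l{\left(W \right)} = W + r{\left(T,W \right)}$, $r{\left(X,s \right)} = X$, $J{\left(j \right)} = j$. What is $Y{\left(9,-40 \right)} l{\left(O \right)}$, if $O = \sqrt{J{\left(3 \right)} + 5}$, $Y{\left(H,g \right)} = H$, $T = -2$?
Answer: $-18 + 18 \sqrt{2} \approx 7.4558$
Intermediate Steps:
$O = 2 \sqrt{2}$ ($O = \sqrt{3 + 5} = \sqrt{8} = 2 \sqrt{2} \approx 2.8284$)
$l{\left(W \right)} = -2 + W$ ($l{\left(W \right)} = W - 2 = -2 + W$)
$Y{\left(9,-40 \right)} l{\left(O \right)} = 9 \left(-2 + 2 \sqrt{2}\right) = -18 + 18 \sqrt{2}$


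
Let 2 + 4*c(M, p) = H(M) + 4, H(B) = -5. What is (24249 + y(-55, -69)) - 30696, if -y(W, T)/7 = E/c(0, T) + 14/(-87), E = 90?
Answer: -487711/87 ≈ -5605.9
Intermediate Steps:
c(M, p) = -¾ (c(M, p) = -½ + (-5 + 4)/4 = -½ + (¼)*(-1) = -½ - ¼ = -¾)
y(W, T) = 73178/87 (y(W, T) = -7*(90/(-¾) + 14/(-87)) = -7*(90*(-4/3) + 14*(-1/87)) = -7*(-120 - 14/87) = -7*(-10454/87) = 73178/87)
(24249 + y(-55, -69)) - 30696 = (24249 + 73178/87) - 30696 = 2182841/87 - 30696 = -487711/87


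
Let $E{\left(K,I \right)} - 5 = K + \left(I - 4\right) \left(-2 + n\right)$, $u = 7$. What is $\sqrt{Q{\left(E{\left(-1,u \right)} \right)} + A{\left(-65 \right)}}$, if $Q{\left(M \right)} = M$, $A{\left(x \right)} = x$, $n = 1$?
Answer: $8 i \approx 8.0 i$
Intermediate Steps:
$E{\left(K,I \right)} = 9 + K - I$ ($E{\left(K,I \right)} = 5 + \left(K + \left(I - 4\right) \left(-2 + 1\right)\right) = 5 + \left(K + \left(-4 + I\right) \left(-1\right)\right) = 5 - \left(-4 + I - K\right) = 5 + \left(4 + K - I\right) = 9 + K - I$)
$\sqrt{Q{\left(E{\left(-1,u \right)} \right)} + A{\left(-65 \right)}} = \sqrt{\left(9 - 1 - 7\right) - 65} = \sqrt{1 - 65} = \sqrt{-64} = 8 i$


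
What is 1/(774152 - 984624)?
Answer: -1/210472 ≈ -4.7512e-6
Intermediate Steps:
1/(774152 - 984624) = 1/(-210472) = -1/210472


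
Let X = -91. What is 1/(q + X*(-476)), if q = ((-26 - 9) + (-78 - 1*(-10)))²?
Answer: 1/53925 ≈ 1.8544e-5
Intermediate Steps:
q = 10609 (q = (-35 + (-78 + 10))² = (-35 - 68)² = (-103)² = 10609)
1/(q + X*(-476)) = 1/(10609 - 91*(-476)) = 1/(10609 + 43316) = 1/53925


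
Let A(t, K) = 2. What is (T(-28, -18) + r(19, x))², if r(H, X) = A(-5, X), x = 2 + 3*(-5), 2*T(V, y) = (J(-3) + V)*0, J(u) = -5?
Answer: 4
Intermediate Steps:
T(V, y) = 0 (T(V, y) = ((-5 + V)*0)/2 = (½)*0 = 0)
x = -13 (x = 2 - 15 = -13)
r(H, X) = 2
(T(-28, -18) + r(19, x))² = (0 + 2)² = 2² = 4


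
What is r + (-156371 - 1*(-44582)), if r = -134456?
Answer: -246245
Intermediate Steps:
r + (-156371 - 1*(-44582)) = -134456 + (-156371 - 1*(-44582)) = -134456 + (-156371 + 44582) = -134456 - 111789 = -246245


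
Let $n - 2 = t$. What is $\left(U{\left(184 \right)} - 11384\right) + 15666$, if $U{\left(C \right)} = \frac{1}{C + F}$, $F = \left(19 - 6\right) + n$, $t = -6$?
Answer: $\frac{826427}{193} \approx 4282.0$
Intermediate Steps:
$n = -4$ ($n = 2 - 6 = -4$)
$F = 9$ ($F = \left(19 - 6\right) - 4 = 13 - 4 = 9$)
$U{\left(C \right)} = \frac{1}{9 + C}$ ($U{\left(C \right)} = \frac{1}{C + 9} = \frac{1}{9 + C}$)
$\left(U{\left(184 \right)} - 11384\right) + 15666 = \left(\frac{1}{9 + 184} - 11384\right) + 15666 = \left(\frac{1}{193} - 11384\right) + 15666 = - \frac{2197111}{193} + 15666 = \frac{826427}{193}$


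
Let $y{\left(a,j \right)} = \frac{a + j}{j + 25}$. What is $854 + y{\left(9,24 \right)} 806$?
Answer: $\frac{68444}{49} \approx 1396.8$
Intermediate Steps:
$y{\left(a,j \right)} = \frac{a + j}{25 + j}$
$854 + y{\left(9,24 \right)} 806 = 854 + \frac{9 + 24}{25 + 24} \cdot 806 = 854 + \frac{1}{49} \cdot 33 \cdot 806 = 854 + \frac{33}{49} \cdot 806 = 854 + \frac{26598}{49} = \frac{68444}{49}$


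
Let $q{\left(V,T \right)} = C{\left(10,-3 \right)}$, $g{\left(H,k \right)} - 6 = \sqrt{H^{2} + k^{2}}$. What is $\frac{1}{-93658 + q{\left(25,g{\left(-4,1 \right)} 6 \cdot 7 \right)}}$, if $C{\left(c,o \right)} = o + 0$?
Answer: $- \frac{1}{93661} \approx -1.0677 \cdot 10^{-5}$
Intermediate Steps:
$g{\left(H,k \right)} = 6 + \sqrt{H^{2} + k^{2}}$
$C{\left(c,o \right)} = o$
$q{\left(V,T \right)} = -3$
$\frac{1}{-93658 + q{\left(25,g{\left(-4,1 \right)} 6 \cdot 7 \right)}} = \frac{1}{-93658 - 3} = \frac{1}{-93661} = - \frac{1}{93661}$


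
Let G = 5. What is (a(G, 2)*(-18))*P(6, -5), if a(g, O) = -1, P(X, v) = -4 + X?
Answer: 36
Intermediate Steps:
(a(G, 2)*(-18))*P(6, -5) = (-1*(-18))*(-4 + 6) = 18*2 = 36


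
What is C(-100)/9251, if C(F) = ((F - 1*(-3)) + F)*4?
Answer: -788/9251 ≈ -0.085180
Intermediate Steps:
C(F) = 12 + 8*F (C(F) = ((F + 3) + F)*4 = ((3 + F) + F)*4 = (3 + 2*F)*4 = 12 + 8*F)
C(-100)/9251 = (12 + 8*(-100))/9251 = (12 - 800)*(1/9251) = -788*1/9251 = -788/9251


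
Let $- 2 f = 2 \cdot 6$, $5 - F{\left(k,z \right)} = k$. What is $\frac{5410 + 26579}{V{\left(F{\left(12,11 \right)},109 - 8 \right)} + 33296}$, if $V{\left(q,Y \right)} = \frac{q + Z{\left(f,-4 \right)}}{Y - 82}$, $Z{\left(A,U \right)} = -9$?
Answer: $\frac{607791}{632608} \approx 0.96077$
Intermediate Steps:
$F{\left(k,z \right)} = 5 - k$
$f = -6$ ($f = - \frac{2 \cdot 6}{2} = \left(- \frac{1}{2}\right) 12 = -6$)
$V{\left(q,Y \right)} = \frac{-9 + q}{-82 + Y}$ ($V{\left(q,Y \right)} = \frac{q - 9}{Y - 82} = \frac{-9 + q}{-82 + Y}$)
$\frac{5410 + 26579}{V{\left(F{\left(12,11 \right)},109 - 8 \right)} + 33296} = \frac{5410 + 26579}{\frac{-9 + \left(5 - 12\right)}{-82 + \left(109 - 8\right)} + 33296} = \frac{31989}{\frac{-9 + \left(5 - 12\right)}{-82 + 101} + 33296} = \frac{31989}{\frac{-9 - 7}{19} + 33296} = \frac{31989}{\frac{1}{19} \left(-16\right) + 33296} = \frac{31989}{- \frac{16}{19} + 33296} = \frac{31989}{\frac{632608}{19}} = 31989 \cdot \frac{19}{632608} = \frac{607791}{632608}$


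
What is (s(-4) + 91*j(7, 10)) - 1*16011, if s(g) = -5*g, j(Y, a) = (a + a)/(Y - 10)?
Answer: -49793/3 ≈ -16598.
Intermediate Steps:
j(Y, a) = 2*a/(-10 + Y) (j(Y, a) = (2*a)/(-10 + Y) = 2*a/(-10 + Y))
(s(-4) + 91*j(7, 10)) - 1*16011 = (-5*(-4) + 91*(2*10/(-10 + 7))) - 1*16011 = (20 + 91*(2*10/(-3))) - 16011 = (20 + 91*(2*10*(-⅓))) - 16011 = (20 + 91*(-20/3)) - 16011 = (20 - 1820/3) - 16011 = -1760/3 - 16011 = -49793/3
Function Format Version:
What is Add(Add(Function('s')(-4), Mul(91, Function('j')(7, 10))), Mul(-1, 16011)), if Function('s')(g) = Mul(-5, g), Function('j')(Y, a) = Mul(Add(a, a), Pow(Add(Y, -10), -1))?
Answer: Rational(-49793, 3) ≈ -16598.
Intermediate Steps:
Function('j')(Y, a) = Mul(2, a, Pow(Add(-10, Y), -1)) (Function('j')(Y, a) = Mul(Mul(2, a), Pow(Add(-10, Y), -1)) = Mul(2, a, Pow(Add(-10, Y), -1)))
Add(Add(Function('s')(-4), Mul(91, Function('j')(7, 10))), Mul(-1, 16011)) = Add(Add(Mul(-5, -4), Mul(91, Mul(2, 10, Pow(Add(-10, 7), -1)))), Mul(-1, 16011)) = Add(Add(20, Mul(91, Mul(2, 10, Pow(-3, -1)))), -16011) = Add(Add(20, Mul(91, Mul(2, 10, Rational(-1, 3)))), -16011) = Add(Add(20, Mul(91, Rational(-20, 3))), -16011) = Add(Add(20, Rational(-1820, 3)), -16011) = Add(Rational(-1760, 3), -16011) = Rational(-49793, 3)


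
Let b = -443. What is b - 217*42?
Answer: -9557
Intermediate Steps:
b - 217*42 = -443 - 217*42 = -443 - 9114 = -9557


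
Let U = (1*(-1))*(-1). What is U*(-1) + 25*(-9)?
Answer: -226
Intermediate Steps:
U = 1 (U = -1*(-1) = 1)
U*(-1) + 25*(-9) = 1*(-1) + 25*(-9) = -1 - 225 = -226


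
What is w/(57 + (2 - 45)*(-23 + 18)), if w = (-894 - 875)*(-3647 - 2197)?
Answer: 2584509/68 ≈ 38008.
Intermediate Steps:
w = 10338036 (w = -1769*(-5844) = 10338036)
w/(57 + (2 - 45)*(-23 + 18)) = 10338036/(57 + (2 - 45)*(-23 + 18)) = 10338036/(57 - 43*(-5)) = 10338036/(57 + 215) = 10338036/272 = (1/272)*10338036 = 2584509/68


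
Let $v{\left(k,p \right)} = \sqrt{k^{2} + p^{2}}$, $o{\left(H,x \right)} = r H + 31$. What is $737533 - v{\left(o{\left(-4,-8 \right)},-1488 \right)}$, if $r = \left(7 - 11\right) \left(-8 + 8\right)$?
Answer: $737533 - 31 \sqrt{2305} \approx 7.3605 \cdot 10^{5}$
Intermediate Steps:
$r = 0$ ($r = \left(-4\right) 0 = 0$)
$o{\left(H,x \right)} = 31$ ($o{\left(H,x \right)} = 0 H + 31 = 0 + 31 = 31$)
$737533 - v{\left(o{\left(-4,-8 \right)},-1488 \right)} = 737533 - \sqrt{31^{2} + \left(-1488\right)^{2}} = 737533 - \sqrt{961 + 2214144} = 737533 - \sqrt{2215105} = 737533 - 31 \sqrt{2305}$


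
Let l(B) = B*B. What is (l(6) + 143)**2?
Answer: 32041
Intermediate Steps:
l(B) = B**2
(l(6) + 143)**2 = (6**2 + 143)**2 = (36 + 143)**2 = 179**2 = 32041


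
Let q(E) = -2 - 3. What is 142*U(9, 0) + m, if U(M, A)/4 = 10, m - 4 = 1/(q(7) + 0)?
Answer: 28419/5 ≈ 5683.8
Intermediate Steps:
q(E) = -5
m = 19/5 (m = 4 + 1/(-5 + 0) = 4 + 1/(-5) = 4 - ⅕ = 19/5 ≈ 3.8000)
U(M, A) = 40 (U(M, A) = 4*10 = 40)
142*U(9, 0) + m = 142*40 + 19/5 = 5680 + 19/5 = 28419/5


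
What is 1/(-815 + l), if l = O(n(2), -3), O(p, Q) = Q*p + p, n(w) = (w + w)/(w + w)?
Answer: -1/817 ≈ -0.0012240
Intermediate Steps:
n(w) = 1 (n(w) = (2*w)/((2*w)) = (2*w)*(1/(2*w)) = 1)
O(p, Q) = p + Q*p
l = -2 (l = 1*(1 - 3) = 1*(-2) = -2)
1/(-815 + l) = 1/(-815 - 2) = 1/(-817) = -1/817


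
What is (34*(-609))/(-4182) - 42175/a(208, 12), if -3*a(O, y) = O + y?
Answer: 1046437/1804 ≈ 580.06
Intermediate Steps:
a(O, y) = -O/3 - y/3 (a(O, y) = -(O + y)/3 = -O/3 - y/3)
(34*(-609))/(-4182) - 42175/a(208, 12) = (34*(-609))/(-4182) - 42175/(-⅓*208 - ⅓*12) = -20706*(-1/4182) - 42175/(-208/3 - 4) = 203/41 - 42175/(-220/3) = 203/41 - 42175*(-3/220) = 203/41 + 25305/44 = 1046437/1804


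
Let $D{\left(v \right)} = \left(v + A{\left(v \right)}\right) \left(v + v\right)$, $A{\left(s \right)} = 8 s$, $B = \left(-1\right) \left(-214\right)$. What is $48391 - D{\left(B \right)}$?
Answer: $-775937$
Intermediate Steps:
$B = 214$
$D{\left(v \right)} = 18 v^{2}$ ($D{\left(v \right)} = \left(v + 8 v\right) \left(v + v\right) = 9 v 2 v = 18 v^{2}$)
$48391 - D{\left(B \right)} = 48391 - 18 \cdot 214^{2} = 48391 - 18 \cdot 45796 = 48391 - 824328 = -775937$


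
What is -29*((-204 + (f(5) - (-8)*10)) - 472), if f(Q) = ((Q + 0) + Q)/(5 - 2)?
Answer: 51562/3 ≈ 17187.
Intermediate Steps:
f(Q) = 2*Q/3 (f(Q) = (Q + Q)/3 = (2*Q)*(1/3) = 2*Q/3)
-29*((-204 + (f(5) - (-8)*10)) - 472) = -29*((-204 + ((2/3)*5 - (-8)*10)) - 472) = -29*((-204 + (10/3 - 1*(-80))) - 472) = -29*((-204 + (10/3 + 80)) - 472) = -29*((-204 + 250/3) - 472) = -29*(-362/3 - 472) = -29*(-1778/3) = 51562/3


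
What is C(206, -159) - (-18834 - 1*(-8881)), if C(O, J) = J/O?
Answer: 2050159/206 ≈ 9952.2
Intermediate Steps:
C(206, -159) - (-18834 - 1*(-8881)) = -159/206 - (-18834 - 1*(-8881)) = -159*1/206 - (-18834 + 8881) = -159/206 - 1*(-9953) = -159/206 + 9953 = 2050159/206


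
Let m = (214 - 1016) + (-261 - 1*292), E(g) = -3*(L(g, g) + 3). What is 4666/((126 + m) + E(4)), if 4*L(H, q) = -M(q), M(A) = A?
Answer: -4666/1235 ≈ -3.7781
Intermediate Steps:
L(H, q) = -q/4 (L(H, q) = (-q)/4 = -q/4)
E(g) = -9 + 3*g/4 (E(g) = -3*(-g/4 + 3) = -3*(3 - g/4) = -9 + 3*g/4)
m = -1355 (m = -802 + (-261 - 292) = -802 - 553 = -1355)
4666/((126 + m) + E(4)) = 4666/((126 - 1355) + (-9 + (¾)*4)) = 4666/(-1229 + (-9 + 3)) = 4666/(-1229 - 6) = 4666/(-1235) = 4666*(-1/1235) = -4666/1235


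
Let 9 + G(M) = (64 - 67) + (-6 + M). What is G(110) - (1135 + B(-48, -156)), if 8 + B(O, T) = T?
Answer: -879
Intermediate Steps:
G(M) = -18 + M (G(M) = -9 + ((64 - 67) + (-6 + M)) = -9 + (-3 + (-6 + M)) = -9 + (-9 + M) = -18 + M)
B(O, T) = -8 + T
G(110) - (1135 + B(-48, -156)) = (-18 + 110) - (1135 + (-8 - 156)) = 92 - (1135 - 164) = 92 - 1*971 = 92 - 971 = -879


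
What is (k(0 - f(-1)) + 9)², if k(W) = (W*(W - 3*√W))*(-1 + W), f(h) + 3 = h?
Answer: 225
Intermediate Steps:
f(h) = -3 + h
k(W) = W*(-1 + W)*(W - 3*√W)
(k(0 - f(-1)) + 9)² = (((0 - (-3 - 1))³ - (0 - (-3 - 1))² - 3*(0 - (-3 - 1))^(5/2) + 3*(0 - (-3 - 1))^(3/2)) + 9)² = (((0 - 1*(-4))³ - (0 - 1*(-4))² - 3*(0 - 1*(-4))^(5/2) + 3*(0 - 1*(-4))^(3/2)) + 9)² = (((0 + 4)³ - (0 + 4)² - 3*(0 + 4)^(5/2) + 3*(0 + 4)^(3/2)) + 9)² = ((4³ - 1*4² - 3*4^(5/2) + 3*4^(3/2)) + 9)² = ((64 - 1*16 - 3*32 + 3*8) + 9)² = ((64 - 16 - 96 + 24) + 9)² = (-24 + 9)² = (-15)² = 225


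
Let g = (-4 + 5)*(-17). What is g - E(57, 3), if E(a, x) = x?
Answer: -20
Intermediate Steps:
g = -17 (g = 1*(-17) = -17)
g - E(57, 3) = -17 - 1*3 = -17 - 3 = -20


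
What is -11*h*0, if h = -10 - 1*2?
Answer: 0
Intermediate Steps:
h = -12 (h = -10 - 2 = -12)
-11*h*0 = -11*(-12)*0 = 132*0 = 0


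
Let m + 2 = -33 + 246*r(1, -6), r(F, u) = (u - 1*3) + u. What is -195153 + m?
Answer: -198878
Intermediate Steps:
r(F, u) = -3 + 2*u (r(F, u) = (u - 3) + u = (-3 + u) + u = -3 + 2*u)
m = -3725 (m = -2 + (-33 + 246*(-3 + 2*(-6))) = -2 + (-33 + 246*(-3 - 12)) = -2 + (-33 + 246*(-15)) = -2 + (-33 - 3690) = -2 - 3723 = -3725)
-195153 + m = -195153 - 3725 = -198878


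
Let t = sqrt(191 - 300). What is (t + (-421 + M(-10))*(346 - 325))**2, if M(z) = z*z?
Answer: (6741 - I*sqrt(109))**2 ≈ 4.5441e+7 - 1.408e+5*I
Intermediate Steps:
M(z) = z**2
t = I*sqrt(109) (t = sqrt(-109) = I*sqrt(109) ≈ 10.44*I)
(t + (-421 + M(-10))*(346 - 325))**2 = (I*sqrt(109) + (-421 + (-10)**2)*(346 - 325))**2 = (I*sqrt(109) + (-421 + 100)*21)**2 = (I*sqrt(109) - 321*21)**2 = (I*sqrt(109) - 6741)**2 = (-6741 + I*sqrt(109))**2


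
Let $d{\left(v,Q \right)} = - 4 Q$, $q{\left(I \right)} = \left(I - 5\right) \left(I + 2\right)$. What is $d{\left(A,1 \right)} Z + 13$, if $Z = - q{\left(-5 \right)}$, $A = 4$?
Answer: $133$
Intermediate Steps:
$q{\left(I \right)} = \left(-5 + I\right) \left(2 + I\right)$
$Z = -30$ ($Z = - (-10 + \left(-5\right)^{2} - -15) = - (-10 + 25 + 15) = \left(-1\right) 30 = -30$)
$d{\left(A,1 \right)} Z + 13 = \left(-4\right) 1 \left(-30\right) + 13 = \left(-4\right) \left(-30\right) + 13 = 120 + 13 = 133$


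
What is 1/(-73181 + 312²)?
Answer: 1/24163 ≈ 4.1386e-5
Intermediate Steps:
1/(-73181 + 312²) = 1/(-73181 + 97344) = 1/24163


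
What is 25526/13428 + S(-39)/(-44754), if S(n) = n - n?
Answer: 12763/6714 ≈ 1.9010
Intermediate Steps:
S(n) = 0
25526/13428 + S(-39)/(-44754) = 25526/13428 + 0/(-44754) = 25526*(1/13428) + 0*(-1/44754) = 12763/6714 + 0 = 12763/6714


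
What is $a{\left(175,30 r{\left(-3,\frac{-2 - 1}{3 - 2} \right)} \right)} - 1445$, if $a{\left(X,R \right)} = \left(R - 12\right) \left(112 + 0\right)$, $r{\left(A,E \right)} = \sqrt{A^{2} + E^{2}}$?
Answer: $-2789 + 10080 \sqrt{2} \approx 11466.0$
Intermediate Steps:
$a{\left(X,R \right)} = -1344 + 112 R$ ($a{\left(X,R \right)} = \left(-12 + R\right) 112 = -1344 + 112 R$)
$a{\left(175,30 r{\left(-3,\frac{-2 - 1}{3 - 2} \right)} \right)} - 1445 = \left(-1344 + 112 \cdot 30 \sqrt{\left(-3\right)^{2} + \left(\frac{-2 - 1}{3 - 2}\right)^{2}}\right) - 1445 = \left(-1344 + 112 \cdot 30 \sqrt{9 + \left(- \frac{3}{1}\right)^{2}}\right) - 1445 = \left(-1344 + 112 \cdot 30 \sqrt{9 + \left(\left(-3\right) 1\right)^{2}}\right) - 1445 = \left(-1344 + 112 \cdot 30 \sqrt{9 + \left(-3\right)^{2}}\right) - 1445 = \left(-1344 + 112 \cdot 30 \sqrt{9 + 9}\right) - 1445 = \left(-1344 + 112 \cdot 30 \sqrt{18}\right) - 1445 = \left(-1344 + 112 \cdot 30 \cdot 3 \sqrt{2}\right) - 1445 = \left(-1344 + 112 \cdot 90 \sqrt{2}\right) - 1445 = \left(-1344 + 10080 \sqrt{2}\right) - 1445 = -2789 + 10080 \sqrt{2}$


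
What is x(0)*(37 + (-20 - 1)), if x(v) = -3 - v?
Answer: -48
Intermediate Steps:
x(0)*(37 + (-20 - 1)) = (-3 - 1*0)*(37 + (-20 - 1)) = (-3 + 0)*(37 - 21) = -3*16 = -48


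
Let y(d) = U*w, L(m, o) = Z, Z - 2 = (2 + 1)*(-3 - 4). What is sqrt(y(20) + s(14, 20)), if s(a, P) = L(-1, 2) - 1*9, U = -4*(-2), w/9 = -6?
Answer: 2*I*sqrt(115) ≈ 21.448*I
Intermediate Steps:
w = -54 (w = 9*(-6) = -54)
Z = -19 (Z = 2 + (2 + 1)*(-3 - 4) = 2 + 3*(-7) = 2 - 21 = -19)
L(m, o) = -19
U = 8
s(a, P) = -28 (s(a, P) = -19 - 1*9 = -19 - 9 = -28)
y(d) = -432 (y(d) = 8*(-54) = -432)
sqrt(y(20) + s(14, 20)) = sqrt(-432 - 28) = sqrt(-460) = 2*I*sqrt(115)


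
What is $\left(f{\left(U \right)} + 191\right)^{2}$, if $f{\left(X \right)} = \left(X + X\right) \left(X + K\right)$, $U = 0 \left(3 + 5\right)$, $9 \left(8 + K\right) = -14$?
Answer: $36481$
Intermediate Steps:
$K = - \frac{86}{9}$ ($K = -8 + \frac{1}{9} \left(-14\right) = -8 - \frac{14}{9} = - \frac{86}{9} \approx -9.5556$)
$U = 0$ ($U = 0 \cdot 8 = 0$)
$f{\left(X \right)} = 2 X \left(- \frac{86}{9} + X\right)$ ($f{\left(X \right)} = \left(X + X\right) \left(X - \frac{86}{9}\right) = 2 X \left(- \frac{86}{9} + X\right)$)
$\left(f{\left(U \right)} + 191\right)^{2} = \left(\frac{2}{9} \cdot 0 \left(-86 + 9 \cdot 0\right) + 191\right)^{2} = \left(\frac{2}{9} \cdot 0 \left(-86 + 0\right) + 191\right)^{2} = \left(\frac{2}{9} \cdot 0 \left(-86\right) + 191\right)^{2} = \left(0 + 191\right)^{2} = 191^{2} = 36481$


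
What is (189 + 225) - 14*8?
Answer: 302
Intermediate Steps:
(189 + 225) - 14*8 = 414 - 112 = 302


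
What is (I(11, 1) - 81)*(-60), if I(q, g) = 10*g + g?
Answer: 4200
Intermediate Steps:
I(q, g) = 11*g
(I(11, 1) - 81)*(-60) = (11*1 - 81)*(-60) = (11 - 81)*(-60) = -70*(-60) = 4200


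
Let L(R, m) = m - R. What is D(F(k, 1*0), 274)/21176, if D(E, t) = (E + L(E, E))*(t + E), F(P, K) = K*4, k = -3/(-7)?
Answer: 0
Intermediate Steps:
k = 3/7 (k = -3*(-1/7) = 3/7 ≈ 0.42857)
F(P, K) = 4*K
D(E, t) = E*(E + t) (D(E, t) = (E + (E - E))*(t + E) = (E + 0)*(E + t) = E*(E + t))
D(F(k, 1*0), 274)/21176 = ((4*(1*0))*(4*(1*0) + 274))/21176 = ((4*0)*(4*0 + 274))*(1/21176) = (0*(0 + 274))*(1/21176) = (0*274)*(1/21176) = 0*(1/21176) = 0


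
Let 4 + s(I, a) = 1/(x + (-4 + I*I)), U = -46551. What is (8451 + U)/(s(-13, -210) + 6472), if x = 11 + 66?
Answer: -9220200/1565257 ≈ -5.8905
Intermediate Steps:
x = 77
s(I, a) = -4 + 1/(73 + I²) (s(I, a) = -4 + 1/(77 + (-4 + I*I)) = -4 + 1/(77 + (-4 + I²)) = -4 + 1/(73 + I²))
(8451 + U)/(s(-13, -210) + 6472) = (8451 - 46551)/((-291 - 4*(-13)²)/(73 + (-13)²) + 6472) = -38100/((-291 - 4*169)/(73 + 169) + 6472) = -38100/((-291 - 676)/242 + 6472) = -38100/((1/242)*(-967) + 6472) = -38100/(-967/242 + 6472) = -38100/1565257/242 = -38100*242/1565257 = -9220200/1565257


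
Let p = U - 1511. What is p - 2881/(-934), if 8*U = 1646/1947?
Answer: -5483898001/3636996 ≈ -1507.8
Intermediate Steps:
U = 823/7788 (U = (1646/1947)/8 = (1646*(1/1947))/8 = (⅛)*(1646/1947) = 823/7788 ≈ 0.10568)
p = -11766845/7788 (p = 823/7788 - 1511 = -11766845/7788 ≈ -1510.9)
p - 2881/(-934) = -11766845/7788 - 2881/(-934) = -11766845/7788 - 2881*(-1/934) = -11766845/7788 + 2881/934 = -5483898001/3636996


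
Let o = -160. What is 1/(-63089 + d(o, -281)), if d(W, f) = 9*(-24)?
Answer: -1/63305 ≈ -1.5797e-5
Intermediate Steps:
d(W, f) = -216
1/(-63089 + d(o, -281)) = 1/(-63089 - 216) = 1/(-63305) = -1/63305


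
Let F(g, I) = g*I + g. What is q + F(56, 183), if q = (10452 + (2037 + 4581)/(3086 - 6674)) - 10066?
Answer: 6391517/598 ≈ 10688.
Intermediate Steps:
F(g, I) = g + I*g (F(g, I) = I*g + g = g + I*g)
q = 229725/598 (q = (10452 + 6618/(-3588)) - 10066 = (10452 + 6618*(-1/3588)) - 10066 = (10452 - 1103/598) - 10066 = 6249193/598 - 10066 = 229725/598 ≈ 384.16)
q + F(56, 183) = 229725/598 + 56*(1 + 183) = 229725/598 + 56*184 = 229725/598 + 10304 = 6391517/598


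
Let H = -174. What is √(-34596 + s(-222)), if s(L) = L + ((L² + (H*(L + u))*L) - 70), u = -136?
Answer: 2*I*√3453607 ≈ 3716.8*I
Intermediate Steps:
s(L) = -70 + L + L² + L*(23664 - 174*L) (s(L) = L + ((L² + (-174*(L - 136))*L) - 70) = L + ((L² + (-174*(-136 + L))*L) - 70) = L + ((L² + (23664 - 174*L)*L) - 70) = L + ((L² + L*(23664 - 174*L)) - 70) = L + (-70 + L² + L*(23664 - 174*L)) = -70 + L + L² + L*(23664 - 174*L))
√(-34596 + s(-222)) = √(-34596 + (-70 - 173*(-222)² + 23665*(-222))) = √(-34596 + (-70 - 173*49284 - 5253630)) = √(-34596 + (-70 - 8526132 - 5253630)) = √(-34596 - 13779832) = √(-13814428) = 2*I*√3453607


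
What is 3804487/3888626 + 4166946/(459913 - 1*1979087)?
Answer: -5212008411229/2953749757462 ≈ -1.7645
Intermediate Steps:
3804487/3888626 + 4166946/(459913 - 1*1979087) = 3804487*(1/3888626) + 4166946/(459913 - 1979087) = 3804487/3888626 + 4166946/(-1519174) = 3804487/3888626 + 4166946*(-1/1519174) = 3804487/3888626 - 2083473/759587 = -5212008411229/2953749757462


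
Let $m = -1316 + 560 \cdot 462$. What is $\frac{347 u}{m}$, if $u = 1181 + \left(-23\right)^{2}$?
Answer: $\frac{296685}{128702} \approx 2.3052$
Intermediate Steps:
$u = 1710$ ($u = 1181 + 529 = 1710$)
$m = 257404$ ($m = -1316 + 258720 = 257404$)
$\frac{347 u}{m} = \frac{347 \cdot 1710}{257404} = 593370 \cdot \frac{1}{257404} = \frac{296685}{128702}$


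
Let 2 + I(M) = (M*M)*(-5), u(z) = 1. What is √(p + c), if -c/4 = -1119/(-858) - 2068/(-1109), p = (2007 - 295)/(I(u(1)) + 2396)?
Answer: I*√1716592945688069878/378864343 ≈ 3.4582*I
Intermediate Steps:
I(M) = -2 - 5*M² (I(M) = -2 + (M*M)*(-5) = -2 + M²*(-5) = -2 - 5*M²)
p = 1712/2389 (p = (2007 - 295)/((-2 - 5*1²) + 2396) = 1712/((-2 - 5*1) + 2396) = 1712/((-2 - 5) + 2396) = 1712/(-7 + 2396) = 1712/2389 ≈ 0.71662)
c = -2010210/158587 (c = -4*(-1119/(-858) - 2068/(-1109)) = -4*(-1119*(-1/858) - 2068*(-1/1109)) = -4*(373/286 + 2068/1109) = -4*1005105/317174 = -2010210/158587 ≈ -12.676)
√(p + c) = √(1712/2389 - 2010210/158587) = √(-4530890746/378864343) = I*√1716592945688069878/378864343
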